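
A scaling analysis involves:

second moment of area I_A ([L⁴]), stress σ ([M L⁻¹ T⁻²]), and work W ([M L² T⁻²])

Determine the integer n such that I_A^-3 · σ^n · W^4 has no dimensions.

Balance the M exponent: (1)·n from σ, plus −3·(0) + 4·(1) = 4 from the rest, must sum to zero.
n + 4 = 0, so n = -4.

-4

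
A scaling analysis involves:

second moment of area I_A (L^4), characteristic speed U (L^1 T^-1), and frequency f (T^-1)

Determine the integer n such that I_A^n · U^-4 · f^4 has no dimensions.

1

Balance the L exponent: (4)·n from I_A, plus −4·(1) + 4·(0) = -4 from the rest, must sum to zero.
4n − 4 = 0, so n = 1.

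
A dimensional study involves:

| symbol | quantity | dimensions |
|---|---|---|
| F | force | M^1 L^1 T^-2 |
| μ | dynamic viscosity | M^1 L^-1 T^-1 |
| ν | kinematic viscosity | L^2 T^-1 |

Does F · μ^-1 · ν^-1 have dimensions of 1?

yes

Sum the exponent of each base dimension across the product:
  M: [F]_M − [μ]_M − [ν]_M = (1) − (1) − (0) = 0
  L: [F]_L − [μ]_L − [ν]_L = (1) − (-1) − (2) = 0
  T: [F]_T − [μ]_T − [ν]_T = (-2) − (-1) − (-1) = 0
All base exponents vanish — dimensionless.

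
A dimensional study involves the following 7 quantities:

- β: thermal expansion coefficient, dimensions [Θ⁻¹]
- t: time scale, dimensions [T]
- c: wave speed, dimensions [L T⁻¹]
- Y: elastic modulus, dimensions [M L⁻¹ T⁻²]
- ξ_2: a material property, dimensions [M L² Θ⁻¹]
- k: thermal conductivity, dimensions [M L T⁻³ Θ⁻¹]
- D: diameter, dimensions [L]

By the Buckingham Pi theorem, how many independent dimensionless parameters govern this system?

3

There are 7 variables and 4 base dimensions (M, L, T, Θ).
The dimension matrix has rank 4.
Independent dimensionless groups: 7 − 4 = 3.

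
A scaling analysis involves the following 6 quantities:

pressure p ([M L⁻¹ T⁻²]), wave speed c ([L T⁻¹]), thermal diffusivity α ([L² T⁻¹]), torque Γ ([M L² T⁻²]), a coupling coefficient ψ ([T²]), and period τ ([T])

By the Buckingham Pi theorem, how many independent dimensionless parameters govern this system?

There are 6 variables and 3 base dimensions (M, L, T).
The dimension matrix has rank 3.
Independent dimensionless groups: 6 − 3 = 3.

3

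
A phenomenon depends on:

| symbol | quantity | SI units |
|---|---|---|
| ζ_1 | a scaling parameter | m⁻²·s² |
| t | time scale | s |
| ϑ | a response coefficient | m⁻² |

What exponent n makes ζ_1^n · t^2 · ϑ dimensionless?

-1

Balance the L exponent: (-2)·n from ζ_1, plus 2·(0) + (-2) = -2 from the rest, must sum to zero.
-2n − 2 = 0, so n = -1.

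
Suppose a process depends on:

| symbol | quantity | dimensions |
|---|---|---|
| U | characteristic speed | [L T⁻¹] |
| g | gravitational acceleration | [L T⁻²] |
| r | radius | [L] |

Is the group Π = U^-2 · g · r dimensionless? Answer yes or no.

yes

Sum the exponent of each base dimension across the product:
  L: −2·[U]_L + [g]_L + [r]_L = −2·(1) + (1) + (1) = 0
  T: −2·[U]_T + [g]_T + [r]_T = −2·(-1) + (-2) + (0) = 0
All base exponents vanish — dimensionless.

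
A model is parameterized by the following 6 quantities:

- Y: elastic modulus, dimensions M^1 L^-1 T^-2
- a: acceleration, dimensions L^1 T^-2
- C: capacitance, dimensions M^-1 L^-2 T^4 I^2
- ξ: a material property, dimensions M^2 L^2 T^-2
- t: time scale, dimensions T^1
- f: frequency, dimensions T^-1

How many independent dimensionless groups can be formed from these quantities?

2

There are 6 variables and 4 base dimensions (M, L, T, I).
The dimension matrix has rank 4.
Independent dimensionless groups: 6 − 4 = 2.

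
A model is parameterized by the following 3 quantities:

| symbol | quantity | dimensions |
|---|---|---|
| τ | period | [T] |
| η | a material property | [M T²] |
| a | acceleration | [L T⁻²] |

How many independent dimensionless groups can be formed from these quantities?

There are 3 variables and 3 base dimensions (M, L, T).
The dimension matrix has rank 3.
Independent dimensionless groups: 3 − 3 = 0.

0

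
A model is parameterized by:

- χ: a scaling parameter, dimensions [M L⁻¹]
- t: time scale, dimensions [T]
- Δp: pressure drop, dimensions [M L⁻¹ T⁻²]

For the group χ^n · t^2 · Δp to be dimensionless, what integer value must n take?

-1

Balance the M exponent: (1)·n from χ, plus 2·(0) + (1) = 1 from the rest, must sum to zero.
n + 1 = 0, so n = -1.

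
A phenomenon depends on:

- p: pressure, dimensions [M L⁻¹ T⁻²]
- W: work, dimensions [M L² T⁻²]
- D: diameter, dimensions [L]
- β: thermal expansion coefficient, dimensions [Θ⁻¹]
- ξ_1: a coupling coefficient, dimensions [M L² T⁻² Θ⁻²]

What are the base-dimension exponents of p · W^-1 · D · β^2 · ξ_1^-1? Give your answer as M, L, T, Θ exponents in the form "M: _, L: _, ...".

M: -1, L: -4, T: 2, Θ: 0

Collect each base-dimension exponent across the product:
  M: (1) − (1) + (0) + 2·(0) − (1) = -1
  L: (-1) − (2) + (1) + 2·(0) − (2) = -4
  T: (-2) − (-2) + (0) + 2·(0) − (-2) = 2
  Θ: (0) − (0) + (0) + 2·(-1) − (-2) = 0
So the dimensions are [M⁻¹ L⁻⁴ T²].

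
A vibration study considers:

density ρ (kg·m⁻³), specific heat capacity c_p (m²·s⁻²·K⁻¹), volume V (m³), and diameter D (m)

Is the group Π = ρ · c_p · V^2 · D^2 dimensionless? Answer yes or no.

Sum the exponent of each base dimension across the product:
  M: [ρ]_M + [c_p]_M + 2·[V]_M + 2·[D]_M = (1) + (0) + 2·(0) + 2·(0) = 1
  L: [ρ]_L + [c_p]_L + 2·[V]_L + 2·[D]_L = (-3) + (2) + 2·(3) + 2·(1) = 7
  T: [ρ]_T + [c_p]_T + 2·[V]_T + 2·[D]_T = (0) + (-2) + 2·(0) + 2·(0) = -2
  Θ: [ρ]_Θ + [c_p]_Θ + 2·[V]_Θ + 2·[D]_Θ = (0) + (-1) + 2·(0) + 2·(0) = -1
Net dimensions [M L⁷ T⁻² Θ⁻¹] ≠ [1] — not dimensionless.

no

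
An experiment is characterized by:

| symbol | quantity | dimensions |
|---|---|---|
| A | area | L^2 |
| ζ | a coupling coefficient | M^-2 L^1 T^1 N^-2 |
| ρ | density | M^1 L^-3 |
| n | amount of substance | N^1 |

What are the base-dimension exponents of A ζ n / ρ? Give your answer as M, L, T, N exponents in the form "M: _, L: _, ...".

M: -3, L: 6, T: 1, N: -1

Collect each base-dimension exponent across the product:
  M: (0) + (-2) − (1) + (0) = -3
  L: (2) + (1) − (-3) + (0) = 6
  T: (0) + (1) − (0) + (0) = 1
  N: (0) + (-2) − (0) + (1) = -1
So the dimensions are [M⁻³ L⁶ T N⁻¹].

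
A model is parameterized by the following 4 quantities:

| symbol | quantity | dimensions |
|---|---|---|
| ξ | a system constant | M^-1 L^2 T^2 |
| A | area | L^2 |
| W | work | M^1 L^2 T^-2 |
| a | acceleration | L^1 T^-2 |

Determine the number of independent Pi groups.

There are 4 variables and 3 base dimensions (M, L, T).
The dimension matrix has rank 3.
Independent dimensionless groups: 4 − 3 = 1.

1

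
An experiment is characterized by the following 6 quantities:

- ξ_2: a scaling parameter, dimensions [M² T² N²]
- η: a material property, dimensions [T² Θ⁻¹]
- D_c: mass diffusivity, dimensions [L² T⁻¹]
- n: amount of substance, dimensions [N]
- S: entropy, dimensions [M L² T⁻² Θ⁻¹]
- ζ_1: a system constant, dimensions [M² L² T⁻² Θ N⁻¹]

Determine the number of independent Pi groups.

There are 6 variables and 5 base dimensions (M, L, T, Θ, N).
The dimension matrix has rank 5.
Independent dimensionless groups: 6 − 5 = 1.

1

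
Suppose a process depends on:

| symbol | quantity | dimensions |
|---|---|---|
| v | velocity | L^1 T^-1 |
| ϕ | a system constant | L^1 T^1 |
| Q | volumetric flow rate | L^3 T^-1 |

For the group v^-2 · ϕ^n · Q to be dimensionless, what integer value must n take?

-1

Balance the L exponent: (1)·n from ϕ, plus −2·(1) + (3) = 1 from the rest, must sum to zero.
n + 1 = 0, so n = -1.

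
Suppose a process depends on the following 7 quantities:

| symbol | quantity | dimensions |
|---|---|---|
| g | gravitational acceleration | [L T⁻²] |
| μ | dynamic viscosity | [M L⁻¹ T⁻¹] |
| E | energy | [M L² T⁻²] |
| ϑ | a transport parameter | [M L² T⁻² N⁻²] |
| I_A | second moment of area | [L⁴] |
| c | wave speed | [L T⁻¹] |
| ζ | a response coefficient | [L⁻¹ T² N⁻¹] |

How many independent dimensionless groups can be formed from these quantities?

3

There are 7 variables and 4 base dimensions (M, L, T, N).
The dimension matrix has rank 4.
Independent dimensionless groups: 7 − 4 = 3.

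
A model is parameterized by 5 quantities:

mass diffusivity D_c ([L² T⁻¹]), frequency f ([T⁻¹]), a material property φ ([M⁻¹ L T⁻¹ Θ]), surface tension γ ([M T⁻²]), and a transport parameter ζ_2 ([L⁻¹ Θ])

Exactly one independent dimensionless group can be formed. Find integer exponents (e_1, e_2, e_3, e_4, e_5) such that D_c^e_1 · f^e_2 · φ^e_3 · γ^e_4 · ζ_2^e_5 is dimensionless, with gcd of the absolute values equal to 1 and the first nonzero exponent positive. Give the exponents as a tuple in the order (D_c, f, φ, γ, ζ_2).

(1, 2, -1, -1, 1)

M: e_1·(0) + e_2·(0) + e_3·(-1) + e_4·(1) + e_5·(0) = 0
L: e_1·(2) + e_2·(0) + e_3·(1) + e_4·(0) + e_5·(-1) = 0
T: e_1·(-1) + e_2·(-1) + e_3·(-1) + e_4·(-2) + e_5·(0) = 0
Θ: e_1·(0) + e_2·(0) + e_3·(1) + e_4·(0) + e_5·(1) = 0
Solving this homogeneous linear system for the smallest-integer solution (first nonzero entry positive) gives (1, 2, -1, -1, 1).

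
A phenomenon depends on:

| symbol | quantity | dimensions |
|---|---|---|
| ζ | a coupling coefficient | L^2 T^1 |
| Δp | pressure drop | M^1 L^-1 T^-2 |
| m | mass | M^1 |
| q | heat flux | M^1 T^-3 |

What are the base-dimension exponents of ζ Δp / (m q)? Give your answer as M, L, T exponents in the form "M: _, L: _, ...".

Collect each base-dimension exponent across the product:
  M: (0) + (1) − (1) − (1) = -1
  L: (2) + (-1) − (0) − (0) = 1
  T: (1) + (-2) − (0) − (-3) = 2
So the dimensions are [M⁻¹ L T²].

M: -1, L: 1, T: 2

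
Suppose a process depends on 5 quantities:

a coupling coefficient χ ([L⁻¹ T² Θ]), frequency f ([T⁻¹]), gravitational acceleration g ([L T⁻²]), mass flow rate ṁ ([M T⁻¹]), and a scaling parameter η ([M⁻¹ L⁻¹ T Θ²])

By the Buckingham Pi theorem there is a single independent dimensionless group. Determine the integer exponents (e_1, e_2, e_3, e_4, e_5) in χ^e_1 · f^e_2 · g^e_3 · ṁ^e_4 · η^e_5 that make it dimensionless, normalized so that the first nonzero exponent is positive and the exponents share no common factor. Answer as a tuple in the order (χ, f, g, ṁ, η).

M: e_1·(0) + e_2·(0) + e_3·(0) + e_4·(1) + e_5·(-1) = 0
L: e_1·(-1) + e_2·(0) + e_3·(1) + e_4·(0) + e_5·(-1) = 0
T: e_1·(2) + e_2·(-1) + e_3·(-2) + e_4·(-1) + e_5·(1) = 0
Θ: e_1·(1) + e_2·(0) + e_3·(0) + e_4·(0) + e_5·(2) = 0
Solving this homogeneous linear system for the smallest-integer solution (first nonzero entry positive) gives (2, 2, 1, -1, -1).

(2, 2, 1, -1, -1)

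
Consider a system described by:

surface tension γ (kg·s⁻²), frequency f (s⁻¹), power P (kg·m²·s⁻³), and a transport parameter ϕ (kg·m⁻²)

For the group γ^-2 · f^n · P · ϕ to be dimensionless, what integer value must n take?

1

Balance the T exponent: (-1)·n from f, plus −2·(-2) + (-3) + (0) = 1 from the rest, must sum to zero.
−n + 1 = 0, so n = 1.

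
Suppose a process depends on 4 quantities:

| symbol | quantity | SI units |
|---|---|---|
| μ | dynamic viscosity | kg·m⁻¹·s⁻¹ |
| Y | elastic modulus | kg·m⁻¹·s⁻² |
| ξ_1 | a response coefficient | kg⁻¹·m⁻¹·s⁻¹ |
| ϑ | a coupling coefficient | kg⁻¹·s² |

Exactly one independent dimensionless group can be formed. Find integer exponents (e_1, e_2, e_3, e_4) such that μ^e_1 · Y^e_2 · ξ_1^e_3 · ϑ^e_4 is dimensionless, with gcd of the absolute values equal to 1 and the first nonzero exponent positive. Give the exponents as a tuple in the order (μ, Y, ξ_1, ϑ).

M: e_1·(1) + e_2·(1) + e_3·(-1) + e_4·(-1) = 0
L: e_1·(-1) + e_2·(-1) + e_3·(-1) + e_4·(0) = 0
T: e_1·(-1) + e_2·(-2) + e_3·(-1) + e_4·(2) = 0
Solving this homogeneous linear system for the smallest-integer solution (first nonzero entry positive) gives (3, -4, 1, -2).

(3, -4, 1, -2)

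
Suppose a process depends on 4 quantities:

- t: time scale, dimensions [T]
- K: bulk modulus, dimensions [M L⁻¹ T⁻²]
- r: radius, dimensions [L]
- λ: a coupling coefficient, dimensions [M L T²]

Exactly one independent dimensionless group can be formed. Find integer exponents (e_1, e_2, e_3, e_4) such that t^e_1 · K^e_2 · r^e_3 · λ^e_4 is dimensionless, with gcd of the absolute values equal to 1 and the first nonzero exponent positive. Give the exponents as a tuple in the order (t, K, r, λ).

(4, 1, 2, -1)

M: e_1·(0) + e_2·(1) + e_3·(0) + e_4·(1) = 0
L: e_1·(0) + e_2·(-1) + e_3·(1) + e_4·(1) = 0
T: e_1·(1) + e_2·(-2) + e_3·(0) + e_4·(2) = 0
Solving this homogeneous linear system for the smallest-integer solution (first nonzero entry positive) gives (4, 1, 2, -1).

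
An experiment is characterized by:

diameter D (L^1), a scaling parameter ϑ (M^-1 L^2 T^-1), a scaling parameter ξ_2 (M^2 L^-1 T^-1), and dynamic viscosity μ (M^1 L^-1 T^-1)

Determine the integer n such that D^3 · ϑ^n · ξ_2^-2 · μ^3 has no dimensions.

Balance the M exponent: (-1)·n from ϑ, plus 3·(0) − 2·(2) + 3·(1) = -1 from the rest, must sum to zero.
−n − 1 = 0, so n = -1.

-1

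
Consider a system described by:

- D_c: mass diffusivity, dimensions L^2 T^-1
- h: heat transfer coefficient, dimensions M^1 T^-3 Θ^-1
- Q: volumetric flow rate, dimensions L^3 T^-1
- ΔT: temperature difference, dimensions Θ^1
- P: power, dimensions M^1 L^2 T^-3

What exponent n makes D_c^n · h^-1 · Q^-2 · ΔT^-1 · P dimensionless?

2

Balance the L exponent: (2)·n from D_c, plus −(0) − 2·(3) − (0) + (2) = -4 from the rest, must sum to zero.
2n − 4 = 0, so n = 2.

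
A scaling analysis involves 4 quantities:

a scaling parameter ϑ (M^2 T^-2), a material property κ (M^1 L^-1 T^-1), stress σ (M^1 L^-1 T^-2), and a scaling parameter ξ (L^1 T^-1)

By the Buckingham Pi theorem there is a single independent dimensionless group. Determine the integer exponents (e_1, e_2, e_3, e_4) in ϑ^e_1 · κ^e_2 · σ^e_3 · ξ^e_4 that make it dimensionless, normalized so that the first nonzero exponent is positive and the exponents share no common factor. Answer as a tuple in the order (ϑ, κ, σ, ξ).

(1, -4, 2, -2)

M: e_1·(2) + e_2·(1) + e_3·(1) + e_4·(0) = 0
L: e_1·(0) + e_2·(-1) + e_3·(-1) + e_4·(1) = 0
T: e_1·(-2) + e_2·(-1) + e_3·(-2) + e_4·(-1) = 0
Solving this homogeneous linear system for the smallest-integer solution (first nonzero entry positive) gives (1, -4, 2, -2).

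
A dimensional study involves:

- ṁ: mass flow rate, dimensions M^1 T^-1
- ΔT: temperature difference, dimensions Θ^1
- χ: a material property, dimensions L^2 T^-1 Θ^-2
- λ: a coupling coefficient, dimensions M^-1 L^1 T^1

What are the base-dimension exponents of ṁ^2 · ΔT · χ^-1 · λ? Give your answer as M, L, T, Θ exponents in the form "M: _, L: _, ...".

Collect each base-dimension exponent across the product:
  M: 2·(1) + (0) − (0) + (-1) = 1
  L: 2·(0) + (0) − (2) + (1) = -1
  T: 2·(-1) + (0) − (-1) + (1) = 0
  Θ: 2·(0) + (1) − (-2) + (0) = 3
So the dimensions are [M L⁻¹ Θ³].

M: 1, L: -1, T: 0, Θ: 3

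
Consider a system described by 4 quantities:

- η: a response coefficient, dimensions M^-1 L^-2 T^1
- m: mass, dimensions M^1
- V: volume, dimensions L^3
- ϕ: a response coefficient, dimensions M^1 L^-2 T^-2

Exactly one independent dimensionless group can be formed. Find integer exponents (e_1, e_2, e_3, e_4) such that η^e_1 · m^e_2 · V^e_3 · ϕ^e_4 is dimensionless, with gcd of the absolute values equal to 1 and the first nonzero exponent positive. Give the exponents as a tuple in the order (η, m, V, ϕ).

M: e_1·(-1) + e_2·(1) + e_3·(0) + e_4·(1) = 0
L: e_1·(-2) + e_2·(0) + e_3·(3) + e_4·(-2) = 0
T: e_1·(1) + e_2·(0) + e_3·(0) + e_4·(-2) = 0
Solving this homogeneous linear system for the smallest-integer solution (first nonzero entry positive) gives (2, 1, 2, 1).

(2, 1, 2, 1)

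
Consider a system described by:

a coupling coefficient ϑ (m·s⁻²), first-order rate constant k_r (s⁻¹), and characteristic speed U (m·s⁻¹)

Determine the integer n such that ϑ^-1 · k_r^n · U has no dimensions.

1

Balance the T exponent: (-1)·n from k_r, plus −(-2) + (-1) = 1 from the rest, must sum to zero.
−n + 1 = 0, so n = 1.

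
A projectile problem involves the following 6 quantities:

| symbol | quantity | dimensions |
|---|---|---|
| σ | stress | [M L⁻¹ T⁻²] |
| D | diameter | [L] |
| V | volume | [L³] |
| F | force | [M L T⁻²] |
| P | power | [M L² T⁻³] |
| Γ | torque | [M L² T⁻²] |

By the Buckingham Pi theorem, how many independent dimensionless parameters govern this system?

There are 6 variables and 3 base dimensions (M, L, T).
The dimension matrix has rank 3.
Independent dimensionless groups: 6 − 3 = 3.

3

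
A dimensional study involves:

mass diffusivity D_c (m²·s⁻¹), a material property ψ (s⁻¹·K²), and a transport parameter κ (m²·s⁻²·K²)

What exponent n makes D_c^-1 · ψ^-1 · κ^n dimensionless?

Balance the L exponent: (2)·n from κ, plus −(2) − (0) = -2 from the rest, must sum to zero.
2n − 2 = 0, so n = 1.

1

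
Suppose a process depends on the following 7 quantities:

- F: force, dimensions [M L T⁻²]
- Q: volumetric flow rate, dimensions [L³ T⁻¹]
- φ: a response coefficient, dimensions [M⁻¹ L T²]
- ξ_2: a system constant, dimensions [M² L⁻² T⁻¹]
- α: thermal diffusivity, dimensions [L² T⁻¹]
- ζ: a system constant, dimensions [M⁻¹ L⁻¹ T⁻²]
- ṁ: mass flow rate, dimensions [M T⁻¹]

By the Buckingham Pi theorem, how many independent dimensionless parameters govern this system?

There are 7 variables and 3 base dimensions (M, L, T).
The dimension matrix has rank 3.
Independent dimensionless groups: 7 − 3 = 4.

4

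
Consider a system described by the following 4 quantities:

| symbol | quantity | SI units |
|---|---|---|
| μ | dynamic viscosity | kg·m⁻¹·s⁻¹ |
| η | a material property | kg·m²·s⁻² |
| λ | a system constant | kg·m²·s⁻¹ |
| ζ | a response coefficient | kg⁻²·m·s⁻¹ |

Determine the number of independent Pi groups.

1

There are 4 variables and 3 base dimensions (M, L, T).
The dimension matrix has rank 3.
Independent dimensionless groups: 4 − 3 = 1.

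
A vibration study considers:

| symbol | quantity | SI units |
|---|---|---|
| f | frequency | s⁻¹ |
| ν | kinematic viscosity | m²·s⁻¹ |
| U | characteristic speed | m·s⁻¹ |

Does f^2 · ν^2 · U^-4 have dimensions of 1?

yes

Sum the exponent of each base dimension across the product:
  M: 2·[f]_M + 2·[ν]_M − 4·[U]_M = 2·(0) + 2·(0) − 4·(0) = 0
  L: 2·[f]_L + 2·[ν]_L − 4·[U]_L = 2·(0) + 2·(2) − 4·(1) = 0
  T: 2·[f]_T + 2·[ν]_T − 4·[U]_T = 2·(-1) + 2·(-1) − 4·(-1) = 0
All base exponents vanish — dimensionless.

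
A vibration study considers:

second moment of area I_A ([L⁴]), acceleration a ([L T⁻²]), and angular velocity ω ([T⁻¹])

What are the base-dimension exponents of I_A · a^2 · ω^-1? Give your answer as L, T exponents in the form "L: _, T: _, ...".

L: 6, T: -3

Collect each base-dimension exponent across the product:
  L: (4) + 2·(1) − (0) = 6
  T: (0) + 2·(-2) − (-1) = -3
So the dimensions are [L⁶ T⁻³].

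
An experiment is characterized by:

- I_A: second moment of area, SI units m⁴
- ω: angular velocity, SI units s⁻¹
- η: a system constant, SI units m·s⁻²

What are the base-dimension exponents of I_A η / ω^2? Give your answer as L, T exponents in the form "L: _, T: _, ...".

L: 5, T: 0

Collect each base-dimension exponent across the product:
  L: (4) − 2·(0) + (1) = 5
  T: (0) − 2·(-1) + (-2) = 0
So the dimensions are [L⁵].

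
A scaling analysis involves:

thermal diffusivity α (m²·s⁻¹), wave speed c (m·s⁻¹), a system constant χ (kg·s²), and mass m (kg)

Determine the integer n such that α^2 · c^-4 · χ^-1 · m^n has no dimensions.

1

Balance the M exponent: (1)·n from m, plus 2·(0) − 4·(0) − (1) = -1 from the rest, must sum to zero.
n − 1 = 0, so n = 1.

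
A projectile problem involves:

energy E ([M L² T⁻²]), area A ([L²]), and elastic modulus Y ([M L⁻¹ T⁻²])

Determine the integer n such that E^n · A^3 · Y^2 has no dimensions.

-2

Balance the M exponent: (1)·n from E, plus 3·(0) + 2·(1) = 2 from the rest, must sum to zero.
n + 2 = 0, so n = -2.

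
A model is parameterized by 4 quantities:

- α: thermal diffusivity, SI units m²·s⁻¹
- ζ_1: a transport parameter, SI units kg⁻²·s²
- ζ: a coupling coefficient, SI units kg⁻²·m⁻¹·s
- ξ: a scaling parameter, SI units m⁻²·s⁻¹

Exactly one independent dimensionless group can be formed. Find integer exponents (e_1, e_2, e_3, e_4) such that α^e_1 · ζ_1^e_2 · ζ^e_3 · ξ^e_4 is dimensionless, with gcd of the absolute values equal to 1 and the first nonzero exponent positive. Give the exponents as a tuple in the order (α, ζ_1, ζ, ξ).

(1, 4, -4, 3)

M: e_1·(0) + e_2·(-2) + e_3·(-2) + e_4·(0) = 0
L: e_1·(2) + e_2·(0) + e_3·(-1) + e_4·(-2) = 0
T: e_1·(-1) + e_2·(2) + e_3·(1) + e_4·(-1) = 0
Solving this homogeneous linear system for the smallest-integer solution (first nonzero entry positive) gives (1, 4, -4, 3).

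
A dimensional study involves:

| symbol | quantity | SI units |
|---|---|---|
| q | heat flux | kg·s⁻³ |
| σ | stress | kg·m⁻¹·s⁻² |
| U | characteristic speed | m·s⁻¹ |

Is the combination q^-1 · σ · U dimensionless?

yes

Sum the exponent of each base dimension across the product:
  M: −[q]_M + [σ]_M + [U]_M = −(1) + (1) + (0) = 0
  L: −[q]_L + [σ]_L + [U]_L = −(0) + (-1) + (1) = 0
  T: −[q]_T + [σ]_T + [U]_T = −(-3) + (-2) + (-1) = 0
  N: −[q]_N + [σ]_N + [U]_N = −(0) + (0) + (0) = 0
All base exponents vanish — dimensionless.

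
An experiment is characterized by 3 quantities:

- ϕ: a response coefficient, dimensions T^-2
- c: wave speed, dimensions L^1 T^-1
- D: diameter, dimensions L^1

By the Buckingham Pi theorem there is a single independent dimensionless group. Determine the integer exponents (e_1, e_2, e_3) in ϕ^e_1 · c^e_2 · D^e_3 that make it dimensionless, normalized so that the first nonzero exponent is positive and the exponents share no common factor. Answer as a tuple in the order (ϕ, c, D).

(1, -2, 2)

L: e_1·(0) + e_2·(1) + e_3·(1) = 0
T: e_1·(-2) + e_2·(-1) + e_3·(0) = 0
Solving this homogeneous linear system for the smallest-integer solution (first nonzero entry positive) gives (1, -2, 2).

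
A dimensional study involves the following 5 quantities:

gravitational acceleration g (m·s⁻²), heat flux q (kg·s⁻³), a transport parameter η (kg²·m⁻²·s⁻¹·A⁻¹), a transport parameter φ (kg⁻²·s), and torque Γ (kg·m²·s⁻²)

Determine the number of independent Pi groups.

There are 5 variables and 4 base dimensions (M, L, T, I).
The dimension matrix has rank 4.
Independent dimensionless groups: 5 − 4 = 1.

1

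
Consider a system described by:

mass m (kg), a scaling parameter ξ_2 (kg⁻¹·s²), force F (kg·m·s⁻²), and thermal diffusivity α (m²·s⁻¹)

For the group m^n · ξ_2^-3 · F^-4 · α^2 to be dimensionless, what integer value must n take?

Balance the M exponent: (1)·n from m, plus −3·(-1) − 4·(1) + 2·(0) = -1 from the rest, must sum to zero.
n − 1 = 0, so n = 1.

1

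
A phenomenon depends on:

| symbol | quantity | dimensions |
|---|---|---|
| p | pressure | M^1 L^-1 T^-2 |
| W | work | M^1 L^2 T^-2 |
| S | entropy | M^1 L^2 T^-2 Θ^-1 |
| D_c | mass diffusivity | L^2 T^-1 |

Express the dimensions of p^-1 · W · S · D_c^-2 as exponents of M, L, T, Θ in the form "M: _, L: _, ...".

Collect each base-dimension exponent across the product:
  M: −(1) + (1) + (1) − 2·(0) = 1
  L: −(-1) + (2) + (2) − 2·(2) = 1
  T: −(-2) + (-2) + (-2) − 2·(-1) = 0
  Θ: −(0) + (0) + (-1) − 2·(0) = -1
So the dimensions are [M L Θ⁻¹].

M: 1, L: 1, T: 0, Θ: -1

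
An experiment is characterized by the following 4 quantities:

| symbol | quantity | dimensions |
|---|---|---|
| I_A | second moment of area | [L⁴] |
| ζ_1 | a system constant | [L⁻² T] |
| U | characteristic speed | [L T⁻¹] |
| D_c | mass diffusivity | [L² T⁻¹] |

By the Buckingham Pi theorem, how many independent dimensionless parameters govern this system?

There are 4 variables and 2 base dimensions (L, T).
The dimension matrix has rank 2.
Independent dimensionless groups: 4 − 2 = 2.

2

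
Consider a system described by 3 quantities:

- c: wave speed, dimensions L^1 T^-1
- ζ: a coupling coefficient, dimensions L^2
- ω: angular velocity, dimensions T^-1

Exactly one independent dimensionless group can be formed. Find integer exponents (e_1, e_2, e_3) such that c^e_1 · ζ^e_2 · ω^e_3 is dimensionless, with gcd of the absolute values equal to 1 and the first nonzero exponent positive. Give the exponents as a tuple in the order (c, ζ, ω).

(2, -1, -2)

L: e_1·(1) + e_2·(2) + e_3·(0) = 0
T: e_1·(-1) + e_2·(0) + e_3·(-1) = 0
Solving this homogeneous linear system for the smallest-integer solution (first nonzero entry positive) gives (2, -1, -2).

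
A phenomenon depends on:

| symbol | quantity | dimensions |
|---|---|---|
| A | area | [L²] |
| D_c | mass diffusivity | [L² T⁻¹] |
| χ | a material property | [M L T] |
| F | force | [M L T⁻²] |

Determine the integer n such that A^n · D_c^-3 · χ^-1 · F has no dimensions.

3

Balance the L exponent: (2)·n from A, plus −3·(2) − (1) + (1) = -6 from the rest, must sum to zero.
2n − 6 = 0, so n = 3.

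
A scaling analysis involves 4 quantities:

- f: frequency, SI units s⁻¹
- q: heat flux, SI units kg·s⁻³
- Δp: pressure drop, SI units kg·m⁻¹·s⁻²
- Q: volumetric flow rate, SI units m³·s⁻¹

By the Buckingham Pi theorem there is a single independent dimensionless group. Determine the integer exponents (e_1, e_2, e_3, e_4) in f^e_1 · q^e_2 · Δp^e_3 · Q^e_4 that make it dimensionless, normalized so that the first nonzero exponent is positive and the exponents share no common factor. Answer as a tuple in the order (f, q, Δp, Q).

(2, -3, 3, 1)

M: e_1·(0) + e_2·(1) + e_3·(1) + e_4·(0) = 0
L: e_1·(0) + e_2·(0) + e_3·(-1) + e_4·(3) = 0
T: e_1·(-1) + e_2·(-3) + e_3·(-2) + e_4·(-1) = 0
Solving this homogeneous linear system for the smallest-integer solution (first nonzero entry positive) gives (2, -3, 3, 1).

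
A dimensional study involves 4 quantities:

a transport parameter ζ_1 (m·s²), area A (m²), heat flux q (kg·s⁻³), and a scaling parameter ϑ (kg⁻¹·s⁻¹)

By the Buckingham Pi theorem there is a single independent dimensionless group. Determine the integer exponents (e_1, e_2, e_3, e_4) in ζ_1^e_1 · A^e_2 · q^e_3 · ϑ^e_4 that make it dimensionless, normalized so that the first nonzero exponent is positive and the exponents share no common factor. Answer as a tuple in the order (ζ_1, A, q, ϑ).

(2, -1, 1, 1)

M: e_1·(0) + e_2·(0) + e_3·(1) + e_4·(-1) = 0
L: e_1·(1) + e_2·(2) + e_3·(0) + e_4·(0) = 0
T: e_1·(2) + e_2·(0) + e_3·(-3) + e_4·(-1) = 0
Solving this homogeneous linear system for the smallest-integer solution (first nonzero entry positive) gives (2, -1, 1, 1).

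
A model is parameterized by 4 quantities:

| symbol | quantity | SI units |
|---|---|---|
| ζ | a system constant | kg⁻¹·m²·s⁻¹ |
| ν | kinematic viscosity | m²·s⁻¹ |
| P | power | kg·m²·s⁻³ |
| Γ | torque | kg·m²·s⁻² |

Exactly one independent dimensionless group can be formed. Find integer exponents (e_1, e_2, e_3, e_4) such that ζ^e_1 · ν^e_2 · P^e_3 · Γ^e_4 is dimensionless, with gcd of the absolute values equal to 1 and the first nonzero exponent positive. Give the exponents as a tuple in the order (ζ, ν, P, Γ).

(1, -2, -1, 2)

M: e_1·(-1) + e_2·(0) + e_3·(1) + e_4·(1) = 0
L: e_1·(2) + e_2·(2) + e_3·(2) + e_4·(2) = 0
T: e_1·(-1) + e_2·(-1) + e_3·(-3) + e_4·(-2) = 0
Solving this homogeneous linear system for the smallest-integer solution (first nonzero entry positive) gives (1, -2, -1, 2).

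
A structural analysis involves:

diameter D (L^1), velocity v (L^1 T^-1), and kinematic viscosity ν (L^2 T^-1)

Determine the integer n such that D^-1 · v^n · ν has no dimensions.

Balance the L exponent: (1)·n from v, plus −(1) + (2) = 1 from the rest, must sum to zero.
n + 1 = 0, so n = -1.

-1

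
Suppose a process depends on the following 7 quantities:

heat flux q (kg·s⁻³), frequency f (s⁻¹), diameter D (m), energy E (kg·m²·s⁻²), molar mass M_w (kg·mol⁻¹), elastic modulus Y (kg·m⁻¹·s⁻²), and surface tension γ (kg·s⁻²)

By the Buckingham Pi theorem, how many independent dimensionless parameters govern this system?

There are 7 variables and 4 base dimensions (M, L, T, N).
The dimension matrix has rank 4.
Independent dimensionless groups: 7 − 4 = 3.

3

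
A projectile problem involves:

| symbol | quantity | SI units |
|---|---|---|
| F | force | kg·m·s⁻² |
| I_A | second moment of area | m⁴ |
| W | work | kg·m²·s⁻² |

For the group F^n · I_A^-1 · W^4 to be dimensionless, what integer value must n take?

-4

Balance the M exponent: (1)·n from F, plus −(0) + 4·(1) = 4 from the rest, must sum to zero.
n + 4 = 0, so n = -4.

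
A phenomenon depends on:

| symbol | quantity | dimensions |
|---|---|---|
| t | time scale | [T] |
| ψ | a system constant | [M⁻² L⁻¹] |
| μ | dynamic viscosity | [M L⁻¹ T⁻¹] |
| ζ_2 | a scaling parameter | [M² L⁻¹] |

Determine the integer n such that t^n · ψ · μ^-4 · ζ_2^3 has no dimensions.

Balance the T exponent: (1)·n from t, plus (0) − 4·(-1) + 3·(0) = 4 from the rest, must sum to zero.
n + 4 = 0, so n = -4.

-4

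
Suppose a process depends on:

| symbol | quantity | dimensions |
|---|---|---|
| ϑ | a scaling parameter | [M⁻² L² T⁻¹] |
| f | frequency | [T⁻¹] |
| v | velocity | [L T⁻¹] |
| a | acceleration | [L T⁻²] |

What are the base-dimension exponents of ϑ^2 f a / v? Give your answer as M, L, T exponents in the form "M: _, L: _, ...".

Collect each base-dimension exponent across the product:
  M: 2·(-2) + (0) − (0) + (0) = -4
  L: 2·(2) + (0) − (1) + (1) = 4
  T: 2·(-1) + (-1) − (-1) + (-2) = -4
So the dimensions are [M⁻⁴ L⁴ T⁻⁴].

M: -4, L: 4, T: -4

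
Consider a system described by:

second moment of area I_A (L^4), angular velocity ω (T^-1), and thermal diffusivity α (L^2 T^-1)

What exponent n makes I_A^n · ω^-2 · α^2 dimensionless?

Balance the L exponent: (4)·n from I_A, plus −2·(0) + 2·(2) = 4 from the rest, must sum to zero.
4n + 4 = 0, so n = -1.

-1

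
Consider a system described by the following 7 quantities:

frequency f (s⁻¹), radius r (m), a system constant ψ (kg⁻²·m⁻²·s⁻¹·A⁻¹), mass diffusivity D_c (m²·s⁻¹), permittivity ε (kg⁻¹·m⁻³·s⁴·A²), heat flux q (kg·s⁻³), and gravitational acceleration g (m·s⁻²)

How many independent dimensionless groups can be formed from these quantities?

There are 7 variables and 4 base dimensions (M, L, T, I).
The dimension matrix has rank 4.
Independent dimensionless groups: 7 − 4 = 3.

3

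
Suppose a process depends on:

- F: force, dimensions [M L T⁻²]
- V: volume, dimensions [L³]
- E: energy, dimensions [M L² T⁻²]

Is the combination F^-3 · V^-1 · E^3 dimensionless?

yes

Sum the exponent of each base dimension across the product:
  M: −3·[F]_M − [V]_M + 3·[E]_M = −3·(1) − (0) + 3·(1) = 0
  L: −3·[F]_L − [V]_L + 3·[E]_L = −3·(1) − (3) + 3·(2) = 0
  T: −3·[F]_T − [V]_T + 3·[E]_T = −3·(-2) − (0) + 3·(-2) = 0
  Θ: −3·[F]_Θ − [V]_Θ + 3·[E]_Θ = −3·(0) − (0) + 3·(0) = 0
All base exponents vanish — dimensionless.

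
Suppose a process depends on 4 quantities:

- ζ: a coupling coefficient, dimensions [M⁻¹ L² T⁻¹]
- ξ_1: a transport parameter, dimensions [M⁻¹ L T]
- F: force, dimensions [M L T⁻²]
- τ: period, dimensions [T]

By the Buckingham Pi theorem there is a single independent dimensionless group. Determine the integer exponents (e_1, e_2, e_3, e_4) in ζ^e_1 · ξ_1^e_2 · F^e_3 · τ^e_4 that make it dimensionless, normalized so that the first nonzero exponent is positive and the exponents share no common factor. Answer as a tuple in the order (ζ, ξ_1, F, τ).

(2, -3, -1, 3)

M: e_1·(-1) + e_2·(-1) + e_3·(1) + e_4·(0) = 0
L: e_1·(2) + e_2·(1) + e_3·(1) + e_4·(0) = 0
T: e_1·(-1) + e_2·(1) + e_3·(-2) + e_4·(1) = 0
Solving this homogeneous linear system for the smallest-integer solution (first nonzero entry positive) gives (2, -3, -1, 3).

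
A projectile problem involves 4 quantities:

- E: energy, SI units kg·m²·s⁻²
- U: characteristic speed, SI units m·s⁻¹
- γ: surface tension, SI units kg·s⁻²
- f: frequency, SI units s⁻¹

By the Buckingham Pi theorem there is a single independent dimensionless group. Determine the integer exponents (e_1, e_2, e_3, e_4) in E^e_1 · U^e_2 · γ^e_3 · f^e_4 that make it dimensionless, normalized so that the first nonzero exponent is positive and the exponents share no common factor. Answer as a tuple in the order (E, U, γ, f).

(1, -2, -1, 2)

M: e_1·(1) + e_2·(0) + e_3·(1) + e_4·(0) = 0
L: e_1·(2) + e_2·(1) + e_3·(0) + e_4·(0) = 0
T: e_1·(-2) + e_2·(-1) + e_3·(-2) + e_4·(-1) = 0
Solving this homogeneous linear system for the smallest-integer solution (first nonzero entry positive) gives (1, -2, -1, 2).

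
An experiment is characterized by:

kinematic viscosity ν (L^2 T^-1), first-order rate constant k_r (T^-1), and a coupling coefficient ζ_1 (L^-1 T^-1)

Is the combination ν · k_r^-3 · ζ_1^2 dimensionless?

Sum the exponent of each base dimension across the product:
  L: [ν]_L − 3·[k_r]_L + 2·[ζ_1]_L = (2) − 3·(0) + 2·(-1) = 0
  T: [ν]_T − 3·[k_r]_T + 2·[ζ_1]_T = (-1) − 3·(-1) + 2·(-1) = 0
All base exponents vanish — dimensionless.

yes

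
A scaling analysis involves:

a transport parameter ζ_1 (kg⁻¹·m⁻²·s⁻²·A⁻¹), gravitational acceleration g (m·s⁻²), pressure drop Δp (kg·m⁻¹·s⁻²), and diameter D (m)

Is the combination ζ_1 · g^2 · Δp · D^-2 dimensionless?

Sum the exponent of each base dimension across the product:
  M: [ζ_1]_M + 2·[g]_M + [Δp]_M − 2·[D]_M = (-1) + 2·(0) + (1) − 2·(0) = 0
  L: [ζ_1]_L + 2·[g]_L + [Δp]_L − 2·[D]_L = (-2) + 2·(1) + (-1) − 2·(1) = -3
  T: [ζ_1]_T + 2·[g]_T + [Δp]_T − 2·[D]_T = (-2) + 2·(-2) + (-2) − 2·(0) = -8
  I: [ζ_1]_I + 2·[g]_I + [Δp]_I − 2·[D]_I = (-1) + 2·(0) + (0) − 2·(0) = -1
Net dimensions [L⁻³ T⁻⁸ I⁻¹] ≠ [1] — not dimensionless.

no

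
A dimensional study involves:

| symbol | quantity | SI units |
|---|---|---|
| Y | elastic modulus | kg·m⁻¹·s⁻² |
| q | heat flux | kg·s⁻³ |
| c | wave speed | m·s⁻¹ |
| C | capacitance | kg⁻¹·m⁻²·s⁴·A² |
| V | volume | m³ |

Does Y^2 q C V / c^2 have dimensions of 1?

Sum the exponent of each base dimension across the product:
  M: 2·[Y]_M + [q]_M − 2·[c]_M + [C]_M + [V]_M = 2·(1) + (1) − 2·(0) + (-1) + (0) = 2
  L: 2·[Y]_L + [q]_L − 2·[c]_L + [C]_L + [V]_L = 2·(-1) + (0) − 2·(1) + (-2) + (3) = -3
  T: 2·[Y]_T + [q]_T − 2·[c]_T + [C]_T + [V]_T = 2·(-2) + (-3) − 2·(-1) + (4) + (0) = -1
  I: 2·[Y]_I + [q]_I − 2·[c]_I + [C]_I + [V]_I = 2·(0) + (0) − 2·(0) + (2) + (0) = 2
Net dimensions [M² L⁻³ T⁻¹ I²] ≠ [1] — not dimensionless.

no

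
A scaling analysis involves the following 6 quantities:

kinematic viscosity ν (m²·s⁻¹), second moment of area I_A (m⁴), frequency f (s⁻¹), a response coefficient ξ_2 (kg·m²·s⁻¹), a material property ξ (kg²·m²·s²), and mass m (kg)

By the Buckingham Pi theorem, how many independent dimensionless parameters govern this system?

3

There are 6 variables and 3 base dimensions (M, L, T).
The dimension matrix has rank 3.
Independent dimensionless groups: 6 − 3 = 3.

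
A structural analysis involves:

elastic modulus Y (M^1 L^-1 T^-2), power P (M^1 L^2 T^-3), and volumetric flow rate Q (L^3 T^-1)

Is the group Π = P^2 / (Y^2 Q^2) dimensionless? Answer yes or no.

yes

Sum the exponent of each base dimension across the product:
  M: −2·[Y]_M + 2·[P]_M − 2·[Q]_M = −2·(1) + 2·(1) − 2·(0) = 0
  L: −2·[Y]_L + 2·[P]_L − 2·[Q]_L = −2·(-1) + 2·(2) − 2·(3) = 0
  T: −2·[Y]_T + 2·[P]_T − 2·[Q]_T = −2·(-2) + 2·(-3) − 2·(-1) = 0
All base exponents vanish — dimensionless.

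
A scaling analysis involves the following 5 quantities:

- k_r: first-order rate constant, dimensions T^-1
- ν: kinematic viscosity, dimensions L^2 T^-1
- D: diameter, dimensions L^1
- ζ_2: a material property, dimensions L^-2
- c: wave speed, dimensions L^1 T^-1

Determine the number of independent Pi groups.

3

There are 5 variables and 2 base dimensions (L, T).
The dimension matrix has rank 2.
Independent dimensionless groups: 5 − 2 = 3.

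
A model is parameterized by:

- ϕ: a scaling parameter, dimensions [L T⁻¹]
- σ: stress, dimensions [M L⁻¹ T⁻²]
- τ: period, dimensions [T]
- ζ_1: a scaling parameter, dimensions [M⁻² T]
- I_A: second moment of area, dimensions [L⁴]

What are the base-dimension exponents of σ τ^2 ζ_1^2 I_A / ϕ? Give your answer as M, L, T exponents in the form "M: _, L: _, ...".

M: -3, L: 2, T: 3

Collect each base-dimension exponent across the product:
  M: −(0) + (1) + 2·(0) + 2·(-2) + (0) = -3
  L: −(1) + (-1) + 2·(0) + 2·(0) + (4) = 2
  T: −(-1) + (-2) + 2·(1) + 2·(1) + (0) = 3
So the dimensions are [M⁻³ L² T³].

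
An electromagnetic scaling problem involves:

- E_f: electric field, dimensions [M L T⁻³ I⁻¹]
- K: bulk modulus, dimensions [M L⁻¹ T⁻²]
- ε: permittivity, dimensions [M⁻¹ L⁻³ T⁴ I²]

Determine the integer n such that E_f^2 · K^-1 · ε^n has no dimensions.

1

Balance the M exponent: (-1)·n from ε, plus 2·(1) − (1) = 1 from the rest, must sum to zero.
−n + 1 = 0, so n = 1.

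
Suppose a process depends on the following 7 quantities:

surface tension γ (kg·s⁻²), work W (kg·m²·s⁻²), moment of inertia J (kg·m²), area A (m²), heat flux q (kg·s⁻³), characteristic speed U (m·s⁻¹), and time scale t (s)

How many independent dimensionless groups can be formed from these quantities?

There are 7 variables and 3 base dimensions (M, L, T).
The dimension matrix has rank 3.
Independent dimensionless groups: 7 − 3 = 4.

4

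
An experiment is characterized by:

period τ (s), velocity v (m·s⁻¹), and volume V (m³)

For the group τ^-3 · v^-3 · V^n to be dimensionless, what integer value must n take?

1

Balance the L exponent: (3)·n from V, plus −3·(0) − 3·(1) = -3 from the rest, must sum to zero.
3n − 3 = 0, so n = 1.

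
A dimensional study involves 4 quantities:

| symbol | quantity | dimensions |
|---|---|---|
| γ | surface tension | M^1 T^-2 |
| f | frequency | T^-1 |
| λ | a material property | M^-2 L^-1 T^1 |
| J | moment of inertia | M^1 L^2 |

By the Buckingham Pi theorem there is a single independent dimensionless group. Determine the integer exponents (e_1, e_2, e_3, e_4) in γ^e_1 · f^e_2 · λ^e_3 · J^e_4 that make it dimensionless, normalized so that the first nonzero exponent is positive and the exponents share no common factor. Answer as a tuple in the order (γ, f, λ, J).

M: e_1·(1) + e_2·(0) + e_3·(-2) + e_4·(1) = 0
L: e_1·(0) + e_2·(0) + e_3·(-1) + e_4·(2) = 0
T: e_1·(-2) + e_2·(-1) + e_3·(1) + e_4·(0) = 0
Solving this homogeneous linear system for the smallest-integer solution (first nonzero entry positive) gives (3, -4, 2, 1).

(3, -4, 2, 1)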